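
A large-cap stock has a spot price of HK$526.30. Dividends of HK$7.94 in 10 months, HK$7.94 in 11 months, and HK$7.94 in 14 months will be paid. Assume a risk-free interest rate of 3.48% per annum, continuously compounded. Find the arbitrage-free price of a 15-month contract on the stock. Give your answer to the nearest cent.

PV(dividends) I = 7.94·e^(−0.0348·10/12) + 7.94·e^(−0.0348·11/12) + 7.94·e^(−0.0348·14/12)
I = 7.7130 + 7.6907 + 7.6241 = 23.0278
F = (S − I)·e^(rT) = (526.30 − 23.0278) · e^(0.0348·15/12)
= 503.2722 · e^0.043500 = 503.2722 × 1.044460 = HK$525.65

HK$525.65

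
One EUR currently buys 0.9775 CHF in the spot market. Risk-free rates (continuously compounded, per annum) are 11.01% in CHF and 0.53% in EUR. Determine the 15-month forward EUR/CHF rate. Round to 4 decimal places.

1.1143

F = S·e^((r_CHF − r_EUR)T) = 0.9775 · e^((0.1101 − 0.0053) × 15/12)
= 0.9775 · e^0.131000 = 0.9775 × 1.139968
F = 1.1143 CHF per EUR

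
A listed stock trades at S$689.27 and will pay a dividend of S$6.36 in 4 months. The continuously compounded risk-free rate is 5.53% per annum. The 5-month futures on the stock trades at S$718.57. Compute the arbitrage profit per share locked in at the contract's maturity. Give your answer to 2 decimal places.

PV(dividends) I = 6.36·e^(−0.0553·4/12) = 6.2438
Fair futures F* = (S − I)·e^(rT) = (689.27 − 6.2438)·e^0.023042 = 683.0262 × 1.023310 = 698.9475
Market S$718.57 > fair 698.9475: forward overpriced → cash-and-carry (borrow at r, buy the stock and collect the dividends, short the forward).
Profit at T = |F_mkt − F*| = |718.57 − 698.9475| = S$19.62 per share

S$19.62 per share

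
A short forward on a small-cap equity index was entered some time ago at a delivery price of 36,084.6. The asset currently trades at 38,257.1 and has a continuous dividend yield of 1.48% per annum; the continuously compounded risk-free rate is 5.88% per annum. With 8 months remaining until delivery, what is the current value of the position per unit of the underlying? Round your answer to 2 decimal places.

-3184.04

Current fair forward for the remaining 8 months: F = S·e^((r − q)·T), (r − q) = 0.0588 − 0.0148 = 0.0440
F = 38257.1 · e^(0.0440 × 8/12) = 38257.1 × 1.02976779 = 39395.9293
Value of long forward = (F − K)·e^(−rT) = (39395.9293 − 36084.6) · e^(−0.0588·8/12)
= 3311.3293 × 0.96155838 = 3184.04
Short position value = −(long value) = -3184.04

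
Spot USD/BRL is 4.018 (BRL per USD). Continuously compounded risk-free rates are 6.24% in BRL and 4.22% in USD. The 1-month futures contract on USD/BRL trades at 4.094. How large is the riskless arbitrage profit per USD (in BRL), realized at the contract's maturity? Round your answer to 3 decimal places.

0.069 per USD (in BRL)

Fair futures: F* = S·e^(carry·T), with carry = (r_BRL − r_USD) = 0.0624 − 0.0422 = 0.0202
F* = 4.018 · e^(0.0202 × 1/12) = 4.018 · e^0.001683 = 4.018 × 1.001684 = 4.0248
Market 4.094 > fair 4.0248: forward overpriced → cash-and-carry (buy spot, short the forward).
At maturity, profit = |F_mkt − F*| = |4.094 − 4.0248| = 0.069 per USD (in BRL)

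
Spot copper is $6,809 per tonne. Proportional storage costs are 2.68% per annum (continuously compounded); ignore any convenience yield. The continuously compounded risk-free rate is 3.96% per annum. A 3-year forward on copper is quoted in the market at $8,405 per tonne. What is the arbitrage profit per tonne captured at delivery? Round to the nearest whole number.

$95 per tonne

Fair forward: F* = S·e^(carry·T), with carry = (r + u) = 0.0396 + 0.0268 = 0.0664
F* = 6809 · e^(0.0664 × 3) = 6809 · e^0.199200 = 6809 × 1.220426 = $8309.8806
Market $8405 > fair $8309.8806: forward overpriced → cash-and-carry (buy spot, short the forward).
At maturity, profit = |F_mkt − F*| = |8405 − 8309.8806| = $95 per tonne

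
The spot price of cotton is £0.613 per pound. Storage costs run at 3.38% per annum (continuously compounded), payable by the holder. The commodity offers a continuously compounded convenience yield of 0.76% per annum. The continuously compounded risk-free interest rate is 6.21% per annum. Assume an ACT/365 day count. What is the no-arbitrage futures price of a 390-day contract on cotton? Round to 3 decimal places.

£0.674 per pound

Net carry = r + u − y = 0.0621 + 0.0338 − 0.0076 = 0.0883
F = S·e^((r+u−y)T) = 0.613 · e^(0.0883 × 390/365) = 0.613 · e^0.094348
= 0.613 × 1.098942 = £0.674 per pound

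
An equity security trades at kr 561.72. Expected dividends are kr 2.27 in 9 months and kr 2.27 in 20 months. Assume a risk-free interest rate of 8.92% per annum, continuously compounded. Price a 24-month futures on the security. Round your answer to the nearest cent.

PV(dividends) I = 2.27·e^(−0.0892·9/12) + 2.27·e^(−0.0892·20/12)
I = 2.1231 + 1.9564 = 4.0795
F = (S − I)·e^(rT) = (561.72 − 4.0795) · e^(0.0892·24/12)
= 557.6405 · e^0.178400 = 557.6405 × 1.195303 = kr 666.55

kr 666.55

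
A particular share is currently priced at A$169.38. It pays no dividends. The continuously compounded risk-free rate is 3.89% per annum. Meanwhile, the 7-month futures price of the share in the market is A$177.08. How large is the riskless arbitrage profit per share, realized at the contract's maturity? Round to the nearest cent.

Fair futures: F* = S·e^(carry·T), with carry = r = 0.0389
F* = 169.38 · e^(0.0389 × 7/12) = 169.38 · e^0.022692 = 169.38 × 1.022951 = A$173.2674
Market A$177.08 > fair A$173.2674: forward overpriced → cash-and-carry (buy spot, short the forward).
At maturity, profit = |F_mkt − F*| = |177.08 − 173.2674| = A$3.81 per share

A$3.81 per share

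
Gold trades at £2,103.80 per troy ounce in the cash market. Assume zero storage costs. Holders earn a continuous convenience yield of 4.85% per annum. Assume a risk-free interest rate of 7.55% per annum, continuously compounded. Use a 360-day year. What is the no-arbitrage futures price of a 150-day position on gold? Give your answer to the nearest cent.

Net carry = r + u − y = 0.0755 + 0.0000 − 0.0485 = 0.0270
F = S·e^((r+u−y)T) = 2103.80 · e^(0.0270 × 150/360) = 2103.80 · e^0.01125000
= 2103.80 × 1.01131352 = £2,127.60 per troy ounce

£2,127.60 per troy ounce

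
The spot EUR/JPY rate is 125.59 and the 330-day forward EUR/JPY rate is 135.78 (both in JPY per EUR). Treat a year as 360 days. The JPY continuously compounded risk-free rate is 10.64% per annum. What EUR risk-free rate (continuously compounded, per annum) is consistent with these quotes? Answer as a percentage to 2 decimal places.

F = S·e^((r_JPY − r_EUR)T) ⇒ r_EUR = r_JPY − ln(F/S)/T
ln(135.78/125.59) = 0.078013; /(330/360) = 0.085105
r_EUR = 0.1064 − 0.085105 = 0.021295
r_EUR = 2.13%

2.13%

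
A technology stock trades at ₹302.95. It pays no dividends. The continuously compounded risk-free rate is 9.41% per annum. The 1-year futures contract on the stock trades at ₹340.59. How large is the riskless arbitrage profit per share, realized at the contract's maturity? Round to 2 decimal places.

₹7.75 per share

Fair futures: F* = S·e^(carry·T), with carry = r = 0.0941
F* = 302.95 · e^(0.0941 × 1) = 302.95 · e^0.094100 = 302.95 × 1.098670 = ₹332.8421
Market ₹340.59 > fair ₹332.8421: forward overpriced → cash-and-carry (buy spot, short the forward).
At maturity, profit = |F_mkt − F*| = |340.59 − 332.8421| = ₹7.75 per share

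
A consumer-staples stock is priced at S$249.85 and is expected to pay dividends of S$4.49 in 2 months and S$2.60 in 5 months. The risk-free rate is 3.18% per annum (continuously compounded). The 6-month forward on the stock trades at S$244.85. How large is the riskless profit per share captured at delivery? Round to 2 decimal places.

S$1.86 per share

PV(dividends) I = 4.49·e^(−0.0318·2/12) + 2.60·e^(−0.0318·5/12) = 7.0320
Fair forward F* = (S − I)·e^(rT) = (249.85 − 7.0320)·e^0.015900 = 242.8180 × 1.016027 = 246.7096
Market S$244.85 < fair 246.7096: forward underpriced → reverse cash-and-carry (short the stock, invest proceeds at r, pay the dividends, go long the forward).
Profit at T = |F_mkt − F*| = |244.85 − 246.7096| = S$1.86 per share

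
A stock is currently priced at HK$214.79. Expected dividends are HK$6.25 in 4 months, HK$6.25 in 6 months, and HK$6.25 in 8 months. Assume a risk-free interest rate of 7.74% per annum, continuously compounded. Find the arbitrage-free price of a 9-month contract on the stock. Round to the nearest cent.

HK$208.51

PV(dividends) I = 6.25·e^(−0.0774·4/12) + 6.25·e^(−0.0774·6/12) + 6.25·e^(−0.0774·8/12)
I = 6.0908 + 6.0127 + 5.9357 = 18.0392
F = (S − I)·e^(rT) = (214.79 − 18.0392) · e^(0.0774·9/12)
= 196.7508 · e^0.058050 = 196.7508 × 1.059768 = HK$208.51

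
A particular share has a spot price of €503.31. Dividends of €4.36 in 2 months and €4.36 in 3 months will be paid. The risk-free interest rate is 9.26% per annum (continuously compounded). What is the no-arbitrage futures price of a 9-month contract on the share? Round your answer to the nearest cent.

PV(dividends) I = 4.36·e^(−0.0926·2/12) + 4.36·e^(−0.0926·3/12)
I = 4.2932 + 4.2602 = 8.5534
F = (S − I)·e^(rT) = (503.31 − 8.5534) · e^(0.0926·9/12)
= 494.7566 · e^0.069450 = 494.7566 × 1.071918 = €530.34

€530.34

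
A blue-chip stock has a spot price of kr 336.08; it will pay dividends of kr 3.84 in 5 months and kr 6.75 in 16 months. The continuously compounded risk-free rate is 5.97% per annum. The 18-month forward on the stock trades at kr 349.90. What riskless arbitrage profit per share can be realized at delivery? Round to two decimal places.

kr 6.75 per share

PV(dividends) I = 3.84·e^(−0.0597·5/12) + 6.75·e^(−0.0597·16/12) = 9.9792
Fair forward F* = (S − I)·e^(rT) = (336.08 − 9.9792)·e^0.089550 = 326.1008 × 1.093682 = 356.6506
Market kr 349.90 < fair 356.6506: forward underpriced → reverse cash-and-carry (short the stock, invest proceeds at r, pay the dividends, go long the forward).
Profit at T = |F_mkt − F*| = |349.90 − 356.6506| = kr 6.75 per share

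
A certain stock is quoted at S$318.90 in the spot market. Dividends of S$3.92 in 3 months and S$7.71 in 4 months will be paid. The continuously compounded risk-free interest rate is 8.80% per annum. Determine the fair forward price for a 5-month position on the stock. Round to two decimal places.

S$319.07

PV(dividends) I = 3.92·e^(−0.0880·3/12) + 7.71·e^(−0.0880·4/12)
I = 3.8347 + 7.4871 = 11.3218
F = (S − I)·e^(rT) = (318.90 − 11.3218) · e^(0.0880·5/12)
= 307.5782 · e^0.036667 = 307.5782 × 1.037348 = S$319.07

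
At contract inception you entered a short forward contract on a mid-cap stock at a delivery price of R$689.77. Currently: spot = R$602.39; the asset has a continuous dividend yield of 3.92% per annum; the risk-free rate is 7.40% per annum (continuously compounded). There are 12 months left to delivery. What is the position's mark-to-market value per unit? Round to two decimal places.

Current fair forward for the remaining 12 months: F = S·e^((r − q)·T), (r − q) = 0.0740 − 0.0392 = 0.0348
F = 602.39 · e^(0.0348 × 12/12) = 602.39 × 1.035413 = 623.7224
Value of long forward = (F − K)·e^(−rT) = (623.7224 − 689.77) · e^(−0.0740·12/12)
= -66.0476 × 0.928672 = -61.34
Short position value = −(long value) = R$61.34

R$61.34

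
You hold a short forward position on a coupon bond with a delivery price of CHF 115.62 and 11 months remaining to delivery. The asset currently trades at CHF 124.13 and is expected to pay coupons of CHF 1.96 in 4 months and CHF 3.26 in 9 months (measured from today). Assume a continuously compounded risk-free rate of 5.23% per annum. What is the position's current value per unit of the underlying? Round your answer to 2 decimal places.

PV(remaining coupons) I = 1.96·e^(−0.0523·4/12) + 3.26·e^(−0.0523·9/12) = 5.0607
Current forward F = (S − I)·e^(rT) = (124.13 − 5.0607)·e^(0.0523·11/12) = 119.0693 × 1.049109 = 124.9167
Value (long) = (F − K)·e^(−rT) = (124.9167 − 115.62) × 0.953189 = 8.8615
Short position value = −(long value) = -CHF 8.86

-CHF 8.86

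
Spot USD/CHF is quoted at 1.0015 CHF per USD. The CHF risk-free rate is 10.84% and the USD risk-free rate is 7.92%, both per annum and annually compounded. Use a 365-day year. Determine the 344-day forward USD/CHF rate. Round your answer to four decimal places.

1.0270

By covered interest parity, F = S · (1+r_CHF)^T / (1+r_USD)^T
= 1.0015 × 1.101856 / 1.074478 = 1.0015 × 1.025480
F = 1.0270 CHF per USD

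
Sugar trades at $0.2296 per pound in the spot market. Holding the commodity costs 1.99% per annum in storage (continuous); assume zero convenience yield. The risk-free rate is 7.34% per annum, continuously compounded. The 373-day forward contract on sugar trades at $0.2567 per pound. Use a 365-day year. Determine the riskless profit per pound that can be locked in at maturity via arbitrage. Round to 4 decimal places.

$0.0041 per pound

Fair forward: F* = S·e^(carry·T), with carry = (r + u) = 0.0734 + 0.0199 = 0.0933
F* = 0.2296 · e^(0.0933 × 373/365) = 0.2296 · e^0.095345 = 0.2296 × 1.100038 = $0.2526
Market $0.2567 > fair $0.2526: forward overpriced → cash-and-carry (buy spot, short the forward).
At maturity, profit = |F_mkt − F*| = |0.2567 − 0.2526| = $0.0041 per pound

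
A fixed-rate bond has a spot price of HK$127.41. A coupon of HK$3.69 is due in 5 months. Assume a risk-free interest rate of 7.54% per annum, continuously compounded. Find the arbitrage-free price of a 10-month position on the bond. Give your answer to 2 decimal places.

HK$131.86

PV(coupons) I = 3.69·e^(−0.0754·5/12)
I = 3.5759
F = (S − I)·e^(rT) = (127.41 − 3.5759) · e^(0.0754·10/12)
= 123.8341 · e^0.062833 = 123.8341 × 1.064849 = HK$131.86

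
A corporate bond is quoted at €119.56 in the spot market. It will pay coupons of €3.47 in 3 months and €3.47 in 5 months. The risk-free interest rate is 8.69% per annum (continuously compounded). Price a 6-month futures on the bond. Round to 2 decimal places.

PV(coupons) I = 3.47·e^(−0.0869·3/12) + 3.47·e^(−0.0869·5/12)
I = 3.3954 + 3.3466 = 6.7420
F = (S − I)·e^(rT) = (119.56 − 6.7420) · e^(0.0869·6/12)
= 112.8180 · e^0.043450 = 112.8180 × 1.044408 = €117.83

€117.83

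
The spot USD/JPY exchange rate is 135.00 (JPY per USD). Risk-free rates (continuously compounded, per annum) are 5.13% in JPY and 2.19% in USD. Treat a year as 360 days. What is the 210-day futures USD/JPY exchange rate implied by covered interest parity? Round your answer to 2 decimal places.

137.34

F = S·e^((r_JPY − r_USD)T) = 135.00 · e^((0.0513 − 0.0219) × 210/360)
= 135.00 · e^0.017150 = 135.00 × 1.017298
F = 137.34 JPY per USD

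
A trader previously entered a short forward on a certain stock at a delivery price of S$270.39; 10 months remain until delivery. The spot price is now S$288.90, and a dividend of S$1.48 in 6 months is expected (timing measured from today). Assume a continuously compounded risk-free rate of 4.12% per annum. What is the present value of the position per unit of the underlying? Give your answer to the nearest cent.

PV(remaining dividends) I = 1.48·e^(−0.0412·6/12) = 1.4498
Current forward F = (S − I)·e^(rT) = (288.90 − 1.4498)·e^(0.0412·10/12) = 287.4502 × 1.034930 = 297.4908
Value (long) = (F − K)·e^(−rT) = (297.4908 − 270.39) × 0.966249 = 26.1861
Short position value = −(long value) = -S$26.19

-S$26.19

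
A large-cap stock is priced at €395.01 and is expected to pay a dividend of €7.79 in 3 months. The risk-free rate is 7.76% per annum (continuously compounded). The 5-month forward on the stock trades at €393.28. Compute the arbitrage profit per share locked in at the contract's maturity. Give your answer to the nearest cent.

PV(dividends) I = 7.79·e^(−0.0776·3/12) = 7.6403
Fair forward F* = (S − I)·e^(rT) = (395.01 − 7.6403)·e^0.032333 = 387.3697 × 1.032861 = 400.0991
Market €393.28 < fair 400.0991: forward underpriced → reverse cash-and-carry (short the stock, invest proceeds at r, pay the dividends, go long the forward).
Profit at T = |F_mkt − F*| = |393.28 − 400.0991| = €6.82 per share

€6.82 per share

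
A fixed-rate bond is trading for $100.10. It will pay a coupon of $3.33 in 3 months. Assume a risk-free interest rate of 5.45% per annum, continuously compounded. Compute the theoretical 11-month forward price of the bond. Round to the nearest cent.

$101.77

PV(coupons) I = 3.33·e^(−0.0545·3/12)
I = 3.2849
F = (S − I)·e^(rT) = (100.10 − 3.2849) · e^(0.0545·11/12)
= 96.8151 · e^0.049958 = 96.8151 × 1.051227 = $101.77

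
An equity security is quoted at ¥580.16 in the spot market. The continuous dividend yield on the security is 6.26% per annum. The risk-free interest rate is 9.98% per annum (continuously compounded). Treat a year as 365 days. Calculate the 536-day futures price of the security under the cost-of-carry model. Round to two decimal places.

¥612.73

F = S·e^((r − q)T) = 580.16 · e^((0.0998 − 0.0626) × 536/365)
= 580.16 · e^0.054628 = 580.16 × 1.056148
F = ¥612.73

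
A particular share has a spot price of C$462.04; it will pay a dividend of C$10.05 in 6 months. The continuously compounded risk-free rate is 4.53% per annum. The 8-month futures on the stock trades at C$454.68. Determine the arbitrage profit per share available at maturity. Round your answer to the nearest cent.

PV(dividends) I = 10.05·e^(−0.0453·6/12) = 9.8249
Fair futures F* = (S − I)·e^(rT) = (462.04 − 9.8249)·e^0.030200 = 452.2151 × 1.030661 = 466.0805
Market C$454.68 < fair 466.0805: forward underpriced → reverse cash-and-carry (short the stock, invest proceeds at r, pay the dividends, go long the forward).
Profit at T = |F_mkt − F*| = |454.68 − 466.0805| = C$11.40 per share

C$11.40 per share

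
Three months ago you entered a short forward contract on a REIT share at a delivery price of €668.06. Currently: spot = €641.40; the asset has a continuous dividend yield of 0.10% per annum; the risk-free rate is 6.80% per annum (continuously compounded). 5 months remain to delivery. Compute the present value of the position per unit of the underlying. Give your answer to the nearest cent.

€8.26

Current fair forward for the remaining 5 months: F = S·e^((r − q)·T), (r − q) = 0.0680 − 0.0010 = 0.0670
F = 641.40 · e^(0.0670 × 5/12) = 641.40 × 1.028310 = 659.5580
Value of long forward = (F − K)·e^(−rT) = (659.5580 − 668.06) · e^(−0.0680·5/12)
= -8.5020 × 0.972064 = -8.26
Short position value = −(long value) = €8.26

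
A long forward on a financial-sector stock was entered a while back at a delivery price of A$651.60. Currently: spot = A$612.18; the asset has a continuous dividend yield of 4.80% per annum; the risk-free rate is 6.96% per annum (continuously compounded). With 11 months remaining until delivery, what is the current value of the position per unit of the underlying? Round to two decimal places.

-A$25.50

Current fair forward for the remaining 11 months: F = S·e^((r − q)·T), (r − q) = 0.0696 − 0.0480 = 0.0216
F = 612.18 · e^(0.0216 × 11/12) = 612.18 × 1.019997 = 624.4218
Value of long forward = (F − K)·e^(−rT) = (624.4218 − 651.60) · e^(−0.0696·11/12)
= -27.1782 × 0.938193 = -25.50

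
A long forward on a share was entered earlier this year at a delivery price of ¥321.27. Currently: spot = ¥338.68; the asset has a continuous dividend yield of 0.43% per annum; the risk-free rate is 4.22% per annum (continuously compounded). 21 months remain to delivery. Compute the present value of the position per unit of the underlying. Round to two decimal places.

Current fair forward for the remaining 21 months: F = S·e^((r − q)·T), (r − q) = 0.0422 − 0.0043 = 0.0379
F = 338.68 · e^(0.0379 × 21/12) = 338.68 × 1.068574 = 361.9046
Value of long forward = (F − K)·e^(−rT) = (361.9046 − 321.27) · e^(−0.0422·21/12)
= 40.6346 × 0.928811 = 37.74

¥37.74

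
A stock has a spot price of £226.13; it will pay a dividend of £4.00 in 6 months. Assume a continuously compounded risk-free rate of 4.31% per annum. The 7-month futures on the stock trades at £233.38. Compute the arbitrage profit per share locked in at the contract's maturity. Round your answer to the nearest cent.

PV(dividends) I = 4.00·e^(−0.0431·6/12) = 3.9147
Fair futures F* = (S − I)·e^(rT) = (226.13 − 3.9147)·e^0.025142 = 222.2153 × 1.025461 = 227.8731
Market £233.38 > fair 227.8731: forward overpriced → cash-and-carry (borrow at r, buy the stock and collect the dividends, short the forward).
Profit at T = |F_mkt − F*| = |233.38 − 227.8731| = £5.51 per share

£5.51 per share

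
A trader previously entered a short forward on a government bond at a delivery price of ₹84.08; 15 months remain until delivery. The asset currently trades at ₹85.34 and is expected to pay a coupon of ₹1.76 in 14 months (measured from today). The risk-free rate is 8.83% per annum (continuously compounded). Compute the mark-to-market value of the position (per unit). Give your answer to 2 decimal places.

-₹8.46

PV(remaining coupons) I = 1.76·e^(−0.0883·14/12) = 1.5877
Current forward F = (S − I)·e^(rT) = (85.34 − 1.5877)·e^(0.0883·15/12) = 83.7523 × 1.116697 = 93.5259
Value (long) = (F − K)·e^(−rT) = (93.5259 − 84.08) × 0.895498 = 8.4588
Short position value = −(long value) = -₹8.46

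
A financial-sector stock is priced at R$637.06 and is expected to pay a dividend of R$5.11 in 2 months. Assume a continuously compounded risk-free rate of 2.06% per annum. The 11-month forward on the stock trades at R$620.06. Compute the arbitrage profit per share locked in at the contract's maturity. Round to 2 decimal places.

R$23.95 per share

PV(dividends) I = 5.11·e^(−0.0206·2/12) = 5.0925
Fair forward F* = (S − I)·e^(rT) = (637.06 − 5.0925)·e^0.018883 = 631.9675 × 1.019062 = 644.0141
Market R$620.06 < fair 644.0141: forward underpriced → reverse cash-and-carry (short the stock, invest proceeds at r, pay the dividends, go long the forward).
Profit at T = |F_mkt − F*| = |620.06 − 644.0141| = R$23.95 per share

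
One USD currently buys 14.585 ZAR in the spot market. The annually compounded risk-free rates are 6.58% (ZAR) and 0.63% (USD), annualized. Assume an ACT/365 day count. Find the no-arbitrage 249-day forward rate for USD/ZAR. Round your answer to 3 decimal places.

By covered interest parity, F = S · (1+r_ZAR)^T / (1+r_USD)^T
= 14.585 × 1.044432 / 1.004294 = 14.585 × 1.039966
F = 15.168 ZAR per USD

15.168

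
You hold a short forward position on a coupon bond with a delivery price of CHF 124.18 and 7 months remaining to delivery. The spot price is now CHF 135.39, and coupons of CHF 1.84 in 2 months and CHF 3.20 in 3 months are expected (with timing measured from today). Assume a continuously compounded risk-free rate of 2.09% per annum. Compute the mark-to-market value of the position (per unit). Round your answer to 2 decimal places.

-CHF 7.70

PV(remaining coupons) I = 1.84·e^(−0.0209·2/12) + 3.20·e^(−0.0209·3/12) = 5.0169
Current forward F = (S − I)·e^(rT) = (135.39 − 5.0169)·e^(0.0209·7/12) = 130.3731 × 1.012266 = 131.9723
Value (long) = (F − K)·e^(−rT) = (131.9723 − 124.18) × 0.987882 = 7.6979
Short position value = −(long value) = -CHF 7.70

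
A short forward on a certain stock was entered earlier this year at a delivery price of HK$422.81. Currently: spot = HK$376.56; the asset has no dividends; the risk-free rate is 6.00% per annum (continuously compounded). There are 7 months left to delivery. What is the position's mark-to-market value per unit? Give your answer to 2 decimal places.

Current fair forward for the remaining 7 months: F = S·e^(r·T), r = 0.0600
F = 376.56 · e^(0.0600 × 7/12) = 376.56 × 1.035620 = 389.9731
Value of long forward = (F − K)·e^(−rT) = (389.9731 − 422.81) · e^(−0.0600·7/12)
= -32.8369 × 0.965605 = -31.71
Short position value = −(long value) = HK$31.71

HK$31.71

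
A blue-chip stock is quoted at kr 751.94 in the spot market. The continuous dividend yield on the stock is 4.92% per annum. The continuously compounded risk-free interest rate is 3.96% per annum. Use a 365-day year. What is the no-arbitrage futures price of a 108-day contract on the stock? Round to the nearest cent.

kr 749.81

F = S·e^((r − q)T) = 751.94 · e^((0.0396 − 0.0492) × 108/365)
= 751.94 · e^-0.002841 = 751.94 × 0.997163
F = kr 749.81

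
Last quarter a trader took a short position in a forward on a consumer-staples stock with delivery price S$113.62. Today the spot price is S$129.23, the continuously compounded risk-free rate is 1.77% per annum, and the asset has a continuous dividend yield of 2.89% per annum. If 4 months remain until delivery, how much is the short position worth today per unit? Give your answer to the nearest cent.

Current fair forward for the remaining 4 months: F = S·e^((r − q)·T), (r − q) = 0.0177 − 0.0289 = -0.0112
F = 129.23 · e^(-0.0112 × 4/12) = 129.23 × 0.996274 = 128.7485
Value of long forward = (F − K)·e^(−rT) = (128.7485 − 113.62) · e^(−0.0177·4/12)
= 15.1285 × 0.994117 = 15.04
Short position value = −(long value) = -S$15.04

-S$15.04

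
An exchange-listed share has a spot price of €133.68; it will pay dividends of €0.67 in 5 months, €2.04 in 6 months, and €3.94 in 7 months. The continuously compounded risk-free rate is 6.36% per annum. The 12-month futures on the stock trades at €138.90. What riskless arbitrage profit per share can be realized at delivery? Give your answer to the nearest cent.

€3.29 per share

PV(dividends) I = 0.67·e^(−0.0636·5/12) + 2.04·e^(−0.0636·6/12) + 3.94·e^(−0.0636·7/12) = 6.4251
Fair futures F* = (S − I)·e^(rT) = (133.68 − 6.4251)·e^0.063600 = 127.2549 × 1.065666 = 135.6112
Market €138.90 > fair 135.6112: forward overpriced → cash-and-carry (borrow at r, buy the stock and collect the dividends, short the forward).
Profit at T = |F_mkt − F*| = |138.90 − 135.6112| = €3.29 per share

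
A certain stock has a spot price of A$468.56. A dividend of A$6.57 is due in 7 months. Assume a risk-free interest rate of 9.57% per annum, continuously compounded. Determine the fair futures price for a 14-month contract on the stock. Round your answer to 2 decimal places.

PV(dividends) I = 6.57·e^(−0.0957·7/12)
I = 6.2133
F = (S − I)·e^(rT) = (468.56 − 6.2133) · e^(0.0957·14/12)
= 462.3467 · e^0.111650 = 462.3467 × 1.118121 = A$516.96

A$516.96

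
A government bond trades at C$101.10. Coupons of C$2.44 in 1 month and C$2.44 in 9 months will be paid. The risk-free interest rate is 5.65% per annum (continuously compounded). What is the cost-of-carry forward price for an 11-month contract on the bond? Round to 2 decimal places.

PV(coupons) I = 2.44·e^(−0.0565·1/12) + 2.44·e^(−0.0565·9/12)
I = 2.4285 + 2.3388 = 4.7673
F = (S − I)·e^(rT) = (101.10 − 4.7673) · e^(0.0565·11/12)
= 96.3327 · e^0.051792 = 96.3327 × 1.053157 = C$101.45

C$101.45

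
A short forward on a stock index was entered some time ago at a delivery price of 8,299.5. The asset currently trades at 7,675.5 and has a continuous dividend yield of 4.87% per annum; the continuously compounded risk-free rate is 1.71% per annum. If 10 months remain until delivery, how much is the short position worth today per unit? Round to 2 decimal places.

Current fair forward for the remaining 10 months: F = S·e^((r − q)·T), (r − q) = 0.0171 − 0.0487 = -0.0316
F = 7675.5 · e^(-0.0316 × 10/12) = 7675.5 × 0.97401037 = 7476.0166
Value of long forward = (F − K)·e^(−rT) = (7476.0166 − 8299.5) · e^(−0.0171·10/12)
= -823.4834 × 0.98585105 = -811.83
Short position value = −(long value) = 811.83

811.83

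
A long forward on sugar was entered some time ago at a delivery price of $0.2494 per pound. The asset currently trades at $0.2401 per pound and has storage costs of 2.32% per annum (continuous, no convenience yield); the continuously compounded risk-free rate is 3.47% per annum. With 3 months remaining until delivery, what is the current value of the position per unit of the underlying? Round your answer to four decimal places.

-$0.0057 per pound

Current fair forward for the remaining 3 months: F = S·e^((r + u)·T), (r + u) = 0.0347 + 0.0232 = 0.0579
F = 0.2401 · e^(0.0579 × 3/12) = 0.2401 × 1.014580 = 0.2436
Value of long forward = (F − K)·e^(−rT) = (0.2436 − 0.2494) · e^(−0.0347·3/12)
= -0.0058 × 0.991363 = -0.0057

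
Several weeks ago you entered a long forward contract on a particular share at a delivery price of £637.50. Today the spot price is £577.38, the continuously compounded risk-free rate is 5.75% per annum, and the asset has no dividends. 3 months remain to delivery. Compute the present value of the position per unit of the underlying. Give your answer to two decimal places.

Current fair forward for the remaining 3 months: F = S·e^(r·T), r = 0.0575
F = 577.38 · e^(0.0575 × 3/12) = 577.38 × 1.014479 = 585.7399
Value of long forward = (F − K)·e^(−rT) = (585.7399 − 637.50) · e^(−0.0575·3/12)
= -51.7601 × 0.985728 = -51.02

-£51.02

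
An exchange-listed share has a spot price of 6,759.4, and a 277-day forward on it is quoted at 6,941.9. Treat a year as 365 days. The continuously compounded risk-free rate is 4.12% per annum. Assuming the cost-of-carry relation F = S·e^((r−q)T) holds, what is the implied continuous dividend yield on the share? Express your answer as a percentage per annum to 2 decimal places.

0.61%

From F = S·e^((r−q)T): (r − q) = ln(F/S)/T
ln(6941.9/6759.4) = ln(1.026999) = 0.026641
(r − q) = 0.026641 / (277/365) = 0.035105
q = r − ln(F/S)/T = 0.0412 − 0.035105 = 0.006095
q = 0.61%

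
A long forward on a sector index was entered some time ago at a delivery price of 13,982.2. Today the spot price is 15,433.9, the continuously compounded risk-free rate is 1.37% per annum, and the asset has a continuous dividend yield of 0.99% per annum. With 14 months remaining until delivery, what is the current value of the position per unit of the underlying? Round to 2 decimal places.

Current fair forward for the remaining 14 months: F = S·e^((r − q)·T), (r − q) = 0.0137 − 0.0099 = 0.0038
F = 15433.9 · e^(0.0038 × 14/12) = 15433.9 × 1.00444318 = 15502.4756
Value of long forward = (F − K)·e^(−rT) = (15502.4756 − 13982.2) · e^(−0.0137·14/12)
= 1520.2756 × 0.98414372 = 1496.17

1496.17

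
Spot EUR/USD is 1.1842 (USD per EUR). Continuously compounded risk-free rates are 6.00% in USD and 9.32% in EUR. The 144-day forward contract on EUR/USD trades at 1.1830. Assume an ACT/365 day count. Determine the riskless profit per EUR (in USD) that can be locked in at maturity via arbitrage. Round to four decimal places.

Fair forward: F* = S·e^(carry·T), with carry = (r_USD − r_EUR) = 0.0600 − 0.0932 = -0.0332
F* = 1.1842 · e^(-0.0332 × 144/365) = 1.1842 · e^-0.013098 = 1.1842 × 0.986987 = 1.1688
Market 1.1830 > fair 1.1688: forward overpriced → cash-and-carry (buy spot, short the forward).
At maturity, profit = |F_mkt − F*| = |1.1830 − 1.1688| = 0.0142 per EUR (in USD)

0.0142 per EUR (in USD)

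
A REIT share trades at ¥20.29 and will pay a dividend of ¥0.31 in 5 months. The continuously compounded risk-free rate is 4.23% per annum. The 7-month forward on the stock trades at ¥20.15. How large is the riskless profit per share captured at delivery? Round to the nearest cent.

¥0.33 per share

PV(dividends) I = 0.31·e^(−0.0423·5/12) = 0.3046
Fair forward F* = (S − I)·e^(rT) = (20.29 − 0.3046)·e^0.024675 = 19.9854 × 1.024982 = 20.4847
Market ¥20.15 < fair 20.4847: forward underpriced → reverse cash-and-carry (short the stock, invest proceeds at r, pay the dividends, go long the forward).
Profit at T = |F_mkt − F*| = |20.15 − 20.4847| = ¥0.33 per share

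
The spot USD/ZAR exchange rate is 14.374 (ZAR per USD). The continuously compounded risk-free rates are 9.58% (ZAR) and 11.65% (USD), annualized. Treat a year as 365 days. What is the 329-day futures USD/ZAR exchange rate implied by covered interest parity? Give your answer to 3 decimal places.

F = S·e^((r_ZAR − r_USD)T) = 14.374 · e^((0.0958 − 0.1165) × 329/365)
= 14.374 · e^-0.018658 = 14.374 × 0.981515
F = 14.108 ZAR per USD

14.108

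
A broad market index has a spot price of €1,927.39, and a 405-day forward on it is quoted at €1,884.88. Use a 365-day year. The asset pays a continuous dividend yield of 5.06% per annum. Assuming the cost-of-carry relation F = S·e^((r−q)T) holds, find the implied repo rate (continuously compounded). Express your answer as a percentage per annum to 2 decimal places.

3.05%

From F = S·e^((r−q)T): (r − q) = ln(F/S)/T
ln(1884.88/1927.39) = ln(0.977944) = -0.022303
(r − q) = -0.022303 / (405/365) = -0.020100
r = ln(F/S)/T + q = -0.020100 + 0.0506 = 0.030500
r = 3.05%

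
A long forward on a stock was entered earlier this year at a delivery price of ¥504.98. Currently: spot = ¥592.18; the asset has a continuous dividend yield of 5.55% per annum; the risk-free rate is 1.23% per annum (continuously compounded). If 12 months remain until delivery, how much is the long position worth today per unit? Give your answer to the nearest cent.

Current fair forward for the remaining 12 months: F = S·e^((r − q)·T), (r − q) = 0.0123 − 0.0555 = -0.0432
F = 592.18 · e^(-0.0432 × 12/12) = 592.18 × 0.957720 = 567.1426
Value of long forward = (F − K)·e^(−rT) = (567.1426 − 504.98) · e^(−0.0123·12/12)
= 62.1626 × 0.987775 = 61.40

¥61.40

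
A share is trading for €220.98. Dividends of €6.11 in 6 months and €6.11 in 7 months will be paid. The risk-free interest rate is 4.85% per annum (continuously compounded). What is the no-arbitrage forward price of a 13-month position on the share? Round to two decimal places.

PV(dividends) I = 6.11·e^(−0.0485·6/12) + 6.11·e^(−0.0485·7/12)
I = 5.9636 + 5.9396 = 11.9032
F = (S − I)·e^(rT) = (220.98 − 11.9032) · e^(0.0485·13/12)
= 209.0768 · e^0.052542 = 209.0768 × 1.053947 = €220.36

€220.36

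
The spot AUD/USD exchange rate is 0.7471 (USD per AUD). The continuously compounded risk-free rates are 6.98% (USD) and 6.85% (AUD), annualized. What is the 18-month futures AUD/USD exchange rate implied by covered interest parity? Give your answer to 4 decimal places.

0.7486

F = S·e^((r_USD − r_AUD)T) = 0.7471 · e^((0.0698 − 0.0685) × 18/12)
= 0.7471 · e^0.001950 = 0.7471 × 1.001952
F = 0.7486 USD per AUD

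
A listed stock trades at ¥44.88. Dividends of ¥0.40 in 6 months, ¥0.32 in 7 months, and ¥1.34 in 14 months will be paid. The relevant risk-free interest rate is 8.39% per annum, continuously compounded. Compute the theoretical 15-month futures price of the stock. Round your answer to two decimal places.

PV(dividends) I = 0.40·e^(−0.0839·6/12) + 0.32·e^(−0.0839·7/12) + 1.34·e^(−0.0839·14/12)
I = 0.3836 + 0.3047 + 1.2151 = 1.9034
F = (S − I)·e^(rT) = (44.88 − 1.9034) · e^(0.0839·15/12)
= 42.9766 · e^0.104875 = 42.9766 × 1.110572 = ¥47.73

¥47.73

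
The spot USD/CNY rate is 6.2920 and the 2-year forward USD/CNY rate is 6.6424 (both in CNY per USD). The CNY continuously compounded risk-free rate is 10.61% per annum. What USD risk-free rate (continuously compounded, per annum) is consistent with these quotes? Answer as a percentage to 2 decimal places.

F = S·e^((r_CNY − r_USD)T) ⇒ r_USD = r_CNY − ln(F/S)/T
ln(6.6424/6.2920) = 0.054194; /(2) = 0.027097
r_USD = 0.1061 − 0.027097 = 0.079003
r_USD = 7.90%

7.90%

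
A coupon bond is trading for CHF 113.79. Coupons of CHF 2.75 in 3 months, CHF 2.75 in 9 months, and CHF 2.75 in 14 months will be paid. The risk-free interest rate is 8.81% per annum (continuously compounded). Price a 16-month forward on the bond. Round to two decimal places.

CHF 119.26

PV(coupons) I = 2.75·e^(−0.0881·3/12) + 2.75·e^(−0.0881·9/12) + 2.75·e^(−0.0881·14/12)
I = 2.6901 + 2.5742 + 2.4814 = 7.7457
F = (S − I)·e^(rT) = (113.79 − 7.7457) · e^(0.0881·16/12)
= 106.0443 · e^0.117467 = 106.0443 × 1.124645 = CHF 119.26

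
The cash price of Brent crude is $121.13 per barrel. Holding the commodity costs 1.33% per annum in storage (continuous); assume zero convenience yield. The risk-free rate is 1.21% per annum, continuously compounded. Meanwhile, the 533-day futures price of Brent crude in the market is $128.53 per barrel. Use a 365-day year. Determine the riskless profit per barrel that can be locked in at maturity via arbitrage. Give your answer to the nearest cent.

Fair futures: F* = S·e^(carry·T), with carry = (r + u) = 0.0121 + 0.0133 = 0.0254
F* = 121.13 · e^(0.0254 × 533/365) = 121.13 · e^0.037091 = 121.13 × 1.037787 = $125.7071
Market $128.53 > fair $125.7071: forward overpriced → cash-and-carry (buy spot, short the forward).
At maturity, profit = |F_mkt − F*| = |128.53 − 125.7071| = $2.82 per barrel

$2.82 per barrel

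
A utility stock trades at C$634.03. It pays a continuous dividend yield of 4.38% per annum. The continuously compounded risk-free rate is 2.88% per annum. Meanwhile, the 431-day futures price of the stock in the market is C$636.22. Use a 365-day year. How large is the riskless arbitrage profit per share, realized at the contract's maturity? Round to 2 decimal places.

Fair futures: F* = S·e^(carry·T), with carry = (r − q) = 0.0288 − 0.0438 = -0.0150
F* = 634.03 · e^(-0.0150 × 431/365) = 634.03 · e^-0.017712 = 634.03 × 0.982444 = C$622.8990
Market C$636.22 > fair C$622.8990: forward overpriced → cash-and-carry (buy spot, short the forward).
At maturity, profit = |F_mkt − F*| = |636.22 − 622.8990| = C$13.32 per share

C$13.32 per share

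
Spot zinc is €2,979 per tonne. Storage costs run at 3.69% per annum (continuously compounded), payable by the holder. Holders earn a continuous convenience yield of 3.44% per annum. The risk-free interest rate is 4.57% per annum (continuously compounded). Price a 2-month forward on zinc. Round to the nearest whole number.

Net carry = r + u − y = 0.0457 + 0.0369 − 0.0344 = 0.0482
F = S·e^((r+u−y)T) = 2979 · e^(0.0482 × 2/12) = 2979 · e^0.008033
= 2979 × 1.008065 = €3,003 per tonne

€3,003 per tonne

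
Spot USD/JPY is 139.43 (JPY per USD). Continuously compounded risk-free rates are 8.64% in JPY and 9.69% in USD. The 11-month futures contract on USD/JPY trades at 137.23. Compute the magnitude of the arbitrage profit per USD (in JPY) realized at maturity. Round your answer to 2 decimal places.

0.86 per USD (in JPY)

Fair futures: F* = S·e^(carry·T), with carry = (r_JPY − r_USD) = 0.0864 − 0.0969 = -0.0105
F* = 139.43 · e^(-0.0105 × 11/12) = 139.43 · e^-0.009625 = 139.43 × 0.990421 = 138.0944
Market 137.23 < fair 138.0944: forward underpriced → reverse cash-and-carry (short spot, go long the forward).
At maturity, profit = |F_mkt − F*| = |137.23 − 138.0944| = 0.86 per USD (in JPY)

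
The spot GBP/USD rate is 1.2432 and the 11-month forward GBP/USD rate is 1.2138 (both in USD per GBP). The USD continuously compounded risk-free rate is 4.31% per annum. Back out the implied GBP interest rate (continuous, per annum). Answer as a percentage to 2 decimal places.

F = S·e^((r_USD − r_GBP)T) ⇒ r_GBP = r_USD − ln(F/S)/T
ln(1.2138/1.2432) = -0.023933; /(11/12) = -0.026109
r_GBP = 0.0431 + 0.026109 = 0.069209
r_GBP = 6.92%

6.92%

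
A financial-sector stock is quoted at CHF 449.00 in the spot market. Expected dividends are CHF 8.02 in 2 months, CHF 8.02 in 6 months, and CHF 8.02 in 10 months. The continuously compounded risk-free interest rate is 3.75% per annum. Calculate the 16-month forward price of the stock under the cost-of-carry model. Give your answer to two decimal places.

PV(dividends) I = 8.02·e^(−0.0375·2/12) + 8.02·e^(−0.0375·6/12) + 8.02·e^(−0.0375·10/12)
I = 7.9700 + 7.8710 + 7.7733 = 23.6143
F = (S − I)·e^(rT) = (449.00 − 23.6143) · e^(0.0375·16/12)
= 425.3857 · e^0.050000 = 425.3857 × 1.051271 = CHF 447.20

CHF 447.20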